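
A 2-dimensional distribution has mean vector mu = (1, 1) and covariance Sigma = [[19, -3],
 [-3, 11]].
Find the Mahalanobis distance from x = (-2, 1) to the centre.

Step 1 — centre the observation: (x - mu) = (-3, 0).

Step 2 — invert Sigma. det(Sigma) = 19·11 - (-3)² = 200.
  Sigma^{-1} = (1/det) · [[d, -b], [-b, a]] = [[0.055, 0.015],
 [0.015, 0.095]].

Step 3 — form the quadratic (x - mu)^T · Sigma^{-1} · (x - mu):
  Sigma^{-1} · (x - mu) = (-0.165, -0.045).
  (x - mu)^T · [Sigma^{-1} · (x - mu)] = (-3)·(-0.165) + (0)·(-0.045) = 0.495.

Step 4 — take square root: d = √(0.495) ≈ 0.7036.

d(x, mu) = √(0.495) ≈ 0.7036


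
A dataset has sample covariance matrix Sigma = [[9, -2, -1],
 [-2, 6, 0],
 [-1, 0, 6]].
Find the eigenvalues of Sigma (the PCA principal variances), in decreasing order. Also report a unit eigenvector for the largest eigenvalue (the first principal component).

Step 1 — characteristic polynomial p(λ) = det(λI - Sigma) = λ³ - tr·λ² + c_1·λ - det, where tr = trace, c_1 = sum of the principal 2×2 minors, det = det(Sigma):
  tr = 9 + 6 + 6 = 21,
  c_1 = (9·6 - (-2)²) + (9·6 - (-1)²) + (6·6 - (0)²) = 50 + 53 + 36 = 139,
  det = 9·(6·6 - (0)²) - (-2)·((-2)·6 - (0)·(-1)) + (-1)·((-2)·(0) - 6·(-1)) = 9·(36) - (-2)·(-12) + (-1)·(6) = 294.
  So p(λ) = λ³ - 21λ² + 139λ - 294.
Step 2 — look for an integer root (rational root theorem: any rational root is an integer divisor of 294). Testing λ = 6:
  p(6) = 216 - 756 + 834 - 294 = 0  ✓
  Dividing out (λ - 6): p(λ) = (λ - 6)(λ² - 15λ + 49).
Step 3 — remaining eigenvalues from the quadratic λ² - 15λ + 49 = 0:
  Δ = 15² - 4·49 = 225 - 196 = 29,  λ = (15 ± √29)/2 = (15 ± 5.3852)/2 ≈ 10.1926 or 4.8074.
  Sorted: λ_1 = 10.1926,  λ_2 = 6,  λ_3 = 4.8074  (check: sum = 21 = tr ✓).

Step 4 — unit eigenvector for λ_1 ≈ 10.1926: v spans the null space of (Sigma - λ_1 I), whose rows are
  r_1 = (-1.1926, -2, -1),  r_2 = (-2, -4.1926, 0),  r_3 = (-1, 0, -4.1926).
  v is orthogonal to every row, so take v ∝ r_1 × r_2 = ((-2)·(0) - (-1)·(-4.1926), (-1)·(-2) - (-1.1926)·(0), (-1.1926)·(-4.1926) - (-2)·(-2)) ≈ (-4.1926, 2, 1).
  Rescale (multiply by -1 so the first nonzero entry is positive): u = (4.1926, -2, -1).
  ||u|| = √((4.1926)² + (-2)² + (-1)²) = √(22.5777) ≈ 4.7516,  v_1 = u/||u|| ≈ (0.8824, -0.4209, -0.2105) (||v_1|| = 1).

λ_1 = 10.1926,  λ_2 = 6,  λ_3 = 4.8074;  v_1 ≈ (0.8824, -0.4209, -0.2105)


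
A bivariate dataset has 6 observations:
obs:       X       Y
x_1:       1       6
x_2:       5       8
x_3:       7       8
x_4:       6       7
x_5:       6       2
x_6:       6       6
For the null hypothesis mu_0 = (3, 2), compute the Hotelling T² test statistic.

Step 1 — sample mean vector:
  mean(X) = (1 + 5 + 7 + 6 + 6 + 6) / 6 = 31/6 = 5.1667
  mean(Y) = (6 + 8 + 8 + 7 + 2 + 6) / 6 = 37/6 = 6.1667
  x̄ = (5.1667, 6.1667),  deviation x̄ - mu_0 = (5.1667, 6.1667) - (3, 2) = (2.1667, 4.1667).

Step 2 — sample covariance matrix, S[i,j] = (1/(n-1)) · Σ_k (x_{k,i} - mean_i) · (x_{k,j} - mean_j), divisor n-1 = 5:
  S[X,X] = ((-4.1667)·(-4.1667) + (-0.1667)·(-0.1667) + (1.8333)·(1.8333) + (0.8333)·(0.8333) + (0.8333)·(0.8333) + (0.8333)·(0.8333)) / 5 = 22.8333/5 = 4.5667
  S[X,Y] = ((-4.1667)·(-0.1667) + (-0.1667)·(1.8333) + (1.8333)·(1.8333) + (0.8333)·(0.8333) + (0.8333)·(-4.1667) + (0.8333)·(-0.1667)) / 5 = 0.8333/5 = 0.1667
  S[Y,Y] = ((-0.1667)·(-0.1667) + (1.8333)·(1.8333) + (1.8333)·(1.8333) + (0.8333)·(0.8333) + (-4.1667)·(-4.1667) + (-0.1667)·(-0.1667)) / 5 = 24.8333/5 = 4.9667
  S = [[4.5667, 0.1667],
 [0.1667, 4.9667]].

Step 3 — invert S. det(S) = 4.5667·4.9667 - (0.1667)² = 22.6533.
  S^{-1} = (1/det) · [[d, -b], [-b, a]] = [[0.2192, -0.0074],
 [-0.0074, 0.2016]].

Step 4 — quadratic form (x̄ - mu_0)^T · S^{-1} · (x̄ - mu_0):
  S^{-1} · (x̄ - mu_0) = (0.4444, 0.824),
  (x̄ - mu_0)^T · [...] = (2.1667)·(0.4444) + (4.1667)·(0.824) = 4.3962.

Step 5 — scale by n: T² = 6 · 4.3962 = 26.3773.

T² ≈ 26.3773


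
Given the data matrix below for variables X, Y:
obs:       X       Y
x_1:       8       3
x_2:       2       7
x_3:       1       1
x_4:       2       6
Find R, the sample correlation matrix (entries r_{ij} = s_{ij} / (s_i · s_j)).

Step 1 — column means:
  mean(X) = (8 + 2 + 1 + 2) / 4 = 13/4 = 3.25
  mean(Y) = (3 + 7 + 1 + 6) / 4 = 17/4 = 4.25

Step 2 — sample variances and covariances s[i,j] = (1/(n-1)) · Σ_k (x_{k,i} - mean_i) · (x_{k,j} - mean_j), with n-1 = 3:
  s[X,X] = ((4.75)·(4.75) + (-1.25)·(-1.25) + (-2.25)·(-2.25) + (-1.25)·(-1.25)) / 3 = 30.75/3 = 10.25
  s[X,Y] = ((4.75)·(-1.25) + (-1.25)·(2.75) + (-2.25)·(-3.25) + (-1.25)·(1.75)) / 3 = -4.25/3 = -1.4167
  s[Y,Y] = ((-1.25)·(-1.25) + (2.75)·(2.75) + (-3.25)·(-3.25) + (1.75)·(1.75)) / 3 = 22.75/3 = 7.5833
  Sample standard deviations s_i = √(s[i,i]):
  s(X) = √(10.25) = 3.2016
  s(Y) = √(7.5833) = 2.7538

Step 3 — r_{ij} = s_{ij} / (s_i · s_j):
  r[X,X] = 1 (diagonal).
  r[X,Y] = -1.4167 / (3.2016 · 2.7538) = -1.4167 / 8.8164 = -0.1607
  r[Y,Y] = 1 (diagonal).

R is symmetric with unit diagonal. Assembling:

R = [[1, -0.1607],
 [-0.1607, 1]]


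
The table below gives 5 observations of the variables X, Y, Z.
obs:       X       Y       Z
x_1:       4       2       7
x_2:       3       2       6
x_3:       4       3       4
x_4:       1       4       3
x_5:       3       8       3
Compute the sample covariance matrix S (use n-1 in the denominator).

Step 1 — column means:
  mean(X) = (4 + 3 + 4 + 1 + 3) / 5 = 15/5 = 3
  mean(Y) = (2 + 2 + 3 + 4 + 8) / 5 = 19/5 = 3.8
  mean(Z) = (7 + 6 + 4 + 3 + 3) / 5 = 23/5 = 4.6

Step 2 — sample covariance S[i,j] = (1/(n-1)) · Σ_k (x_{k,i} - mean_i) · (x_{k,j} - mean_j), with n-1 = 4.
  S[X,X] = ((1)·(1) + (0)·(0) + (1)·(1) + (-2)·(-2) + (0)·(0)) / 4 = 6/4 = 1.5
  S[X,Y] = ((1)·(-1.8) + (0)·(-1.8) + (1)·(-0.8) + (-2)·(0.2) + (0)·(4.2)) / 4 = -3/4 = -0.75
  S[X,Z] = ((1)·(2.4) + (0)·(1.4) + (1)·(-0.6) + (-2)·(-1.6) + (0)·(-1.6)) / 4 = 5/4 = 1.25
  S[Y,Y] = ((-1.8)·(-1.8) + (-1.8)·(-1.8) + (-0.8)·(-0.8) + (0.2)·(0.2) + (4.2)·(4.2)) / 4 = 24.8/4 = 6.2
  S[Y,Z] = ((-1.8)·(2.4) + (-1.8)·(1.4) + (-0.8)·(-0.6) + (0.2)·(-1.6) + (4.2)·(-1.6)) / 4 = -13.4/4 = -3.35
  S[Z,Z] = ((2.4)·(2.4) + (1.4)·(1.4) + (-0.6)·(-0.6) + (-1.6)·(-1.6) + (-1.6)·(-1.6)) / 4 = 13.2/4 = 3.3

S is symmetric (S[j,i] = S[i,j]). Assembling:

S = [[1.5, -0.75, 1.25],
 [-0.75, 6.2, -3.35],
 [1.25, -3.35, 3.3]]


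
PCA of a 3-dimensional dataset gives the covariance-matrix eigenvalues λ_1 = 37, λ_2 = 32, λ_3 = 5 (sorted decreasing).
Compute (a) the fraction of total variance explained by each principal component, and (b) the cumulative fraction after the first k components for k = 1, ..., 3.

Step 1 — total variance = trace(Sigma) = Σ λ_i = 37 + 32 + 5 = 74.

Step 2 — fraction explained by component i = λ_i / Σ λ:
  PC1: 37/74 = 0.5
  PC2: 32/74 = 0.4324
  PC3: 5/74 = 0.0676

Step 3 — cumulative fraction after k components = (λ_1 + ... + λ_k) / Σ λ:
  k = 1: 37/74 = 0.5
  k = 2: (37 + 32)/74 = 69/74 = 0.9324
  k = 3: (37 + 32 + 5)/74 = 74/74 = 1

Summary (fraction, with percent):

explained: PC1 0.5 (50%), PC2 0.4324 (43.24%), PC3 0.0676 (6.76%);  cumulative: 0.5, 0.9324, 1


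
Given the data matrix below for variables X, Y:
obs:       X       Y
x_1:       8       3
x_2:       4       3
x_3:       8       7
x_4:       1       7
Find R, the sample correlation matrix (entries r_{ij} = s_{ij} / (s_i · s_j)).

Step 1 — column means:
  mean(X) = (8 + 4 + 8 + 1) / 4 = 21/4 = 5.25
  mean(Y) = (3 + 3 + 7 + 7) / 4 = 20/4 = 5

Step 2 — sample variances and covariances s[i,j] = (1/(n-1)) · Σ_k (x_{k,i} - mean_i) · (x_{k,j} - mean_j), with n-1 = 3:
  s[X,X] = ((2.75)·(2.75) + (-1.25)·(-1.25) + (2.75)·(2.75) + (-4.25)·(-4.25)) / 3 = 34.75/3 = 11.5833
  s[X,Y] = ((2.75)·(-2) + (-1.25)·(-2) + (2.75)·(2) + (-4.25)·(2)) / 3 = -6/3 = -2
  s[Y,Y] = ((-2)·(-2) + (-2)·(-2) + (2)·(2) + (2)·(2)) / 3 = 16/3 = 5.3333
  Sample standard deviations s_i = √(s[i,i]):
  s(X) = √(11.5833) = 3.4034
  s(Y) = √(5.3333) = 2.3094

Step 3 — r_{ij} = s_{ij} / (s_i · s_j):
  r[X,X] = 1 (diagonal).
  r[X,Y] = -2 / (3.4034 · 2.3094) = -2 / 7.8599 = -0.2545
  r[Y,Y] = 1 (diagonal).

R is symmetric with unit diagonal. Assembling:

R = [[1, -0.2545],
 [-0.2545, 1]]


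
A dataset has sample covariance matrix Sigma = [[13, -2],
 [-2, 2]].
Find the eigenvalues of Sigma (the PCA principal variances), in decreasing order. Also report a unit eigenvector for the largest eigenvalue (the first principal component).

Step 1 — characteristic polynomial of 2×2 Sigma:
  det(Sigma - λI) = λ² - trace · λ + det = 0.
  trace = 13 + 2 = 15, det = 13·2 - (-2)² = 22.
Step 2 — discriminant:
  Δ = trace² - 4·det = 225 - 88 = 137.
Step 3 — eigenvalues:
  λ = (trace ± √Δ)/2 = (15 ± 11.7047)/2,
  λ_1 = 13.3523,  λ_2 = 1.6477.

Step 4 — unit eigenvector for λ_1: solve (Sigma - λ_1 I)v = 0. First row:
  (13 - 13.3523)·v_x + (-2)·v_y = 0, i.e. (-0.3523)·v_x + (-2)·v_y = 0,
  so v ∝ (b, λ_1 - a) = (-2, 0.3523); multiply by -1 so the first entry is positive: u = (2, -0.3523).
  ||u|| = √((2)² + (-0.3523)²) = √(4.1242) ≈ 2.0308,
  v_1 = u/||u|| ≈ (0.9848, -0.1735) (||v_1|| = 1).

λ_1 = 13.3523,  λ_2 = 1.6477;  v_1 ≈ (0.9848, -0.1735)


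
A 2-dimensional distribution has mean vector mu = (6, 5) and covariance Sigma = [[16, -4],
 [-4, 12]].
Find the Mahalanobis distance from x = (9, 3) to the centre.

Step 1 — centre the observation: (x - mu) = (3, -2).

Step 2 — invert Sigma. det(Sigma) = 16·12 - (-4)² = 176.
  Sigma^{-1} = (1/det) · [[d, -b], [-b, a]] = [[0.0682, 0.0227],
 [0.0227, 0.0909]].

Step 3 — form the quadratic (x - mu)^T · Sigma^{-1} · (x - mu):
  Sigma^{-1} · (x - mu) = (0.1591, -0.1136).
  (x - mu)^T · [Sigma^{-1} · (x - mu)] = (3)·(0.1591) + (-2)·(-0.1136) = 0.7045.

Step 4 — take square root: d = √(0.7045) ≈ 0.8394.

d(x, mu) = √(0.7045) ≈ 0.8394


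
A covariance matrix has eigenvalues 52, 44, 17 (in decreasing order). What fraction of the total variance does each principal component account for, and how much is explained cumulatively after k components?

Step 1 — total variance = trace(Sigma) = Σ λ_i = 52 + 44 + 17 = 113.

Step 2 — fraction explained by component i = λ_i / Σ λ:
  PC1: 52/113 = 0.4602
  PC2: 44/113 = 0.3894
  PC3: 17/113 = 0.1504

Step 3 — cumulative fraction after k components = (λ_1 + ... + λ_k) / Σ λ:
  k = 1: 52/113 = 0.4602
  k = 2: (52 + 44)/113 = 96/113 = 0.8496
  k = 3: (52 + 44 + 17)/113 = 113/113 = 1

Summary (fraction, with percent):

explained: PC1 0.4602 (46.02%), PC2 0.3894 (38.94%), PC3 0.1504 (15.04%);  cumulative: 0.4602, 0.8496, 1


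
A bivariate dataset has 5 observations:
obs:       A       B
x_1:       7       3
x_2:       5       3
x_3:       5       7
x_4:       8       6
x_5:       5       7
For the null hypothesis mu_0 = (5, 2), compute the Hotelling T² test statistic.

Step 1 — sample mean vector:
  mean(A) = (7 + 5 + 5 + 8 + 5) / 5 = 30/5 = 6
  mean(B) = (3 + 3 + 7 + 6 + 7) / 5 = 26/5 = 5.2
  x̄ = (6, 5.2),  deviation x̄ - mu_0 = (6, 5.2) - (5, 2) = (1, 3.2).

Step 2 — sample covariance matrix, S[i,j] = (1/(n-1)) · Σ_k (x_{k,i} - mean_i) · (x_{k,j} - mean_j), divisor n-1 = 4:
  S[A,A] = ((1)·(1) + (-1)·(-1) + (-1)·(-1) + (2)·(2) + (-1)·(-1)) / 4 = 8/4 = 2
  S[A,B] = ((1)·(-2.2) + (-1)·(-2.2) + (-1)·(1.8) + (2)·(0.8) + (-1)·(1.8)) / 4 = -2/4 = -0.5
  S[B,B] = ((-2.2)·(-2.2) + (-2.2)·(-2.2) + (1.8)·(1.8) + (0.8)·(0.8) + (1.8)·(1.8)) / 4 = 16.8/4 = 4.2
  S = [[2, -0.5],
 [-0.5, 4.2]].

Step 3 — invert S. det(S) = 2·4.2 - (-0.5)² = 8.15.
  S^{-1} = (1/det) · [[d, -b], [-b, a]] = [[0.5153, 0.0613],
 [0.0613, 0.2454]].

Step 4 — quadratic form (x̄ - mu_0)^T · S^{-1} · (x̄ - mu_0):
  S^{-1} · (x̄ - mu_0) = (0.7117, 0.8466),
  (x̄ - mu_0)^T · [...] = (1)·(0.7117) + (3.2)·(0.8466) = 3.4209.

Step 5 — scale by n: T² = 5 · 3.4209 = 17.1043.

T² ≈ 17.1043


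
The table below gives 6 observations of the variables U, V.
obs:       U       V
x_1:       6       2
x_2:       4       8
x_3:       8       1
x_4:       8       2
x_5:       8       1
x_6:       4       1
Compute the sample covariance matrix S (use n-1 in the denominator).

Step 1 — column means:
  mean(U) = (6 + 4 + 8 + 8 + 8 + 4) / 6 = 38/6 = 6.3333
  mean(V) = (2 + 8 + 1 + 2 + 1 + 1) / 6 = 15/6 = 2.5

Step 2 — sample covariance S[i,j] = (1/(n-1)) · Σ_k (x_{k,i} - mean_i) · (x_{k,j} - mean_j), with n-1 = 5.
  S[U,U] = ((-0.3333)·(-0.3333) + (-2.3333)·(-2.3333) + (1.6667)·(1.6667) + (1.6667)·(1.6667) + (1.6667)·(1.6667) + (-2.3333)·(-2.3333)) / 5 = 19.3333/5 = 3.8667
  S[U,V] = ((-0.3333)·(-0.5) + (-2.3333)·(5.5) + (1.6667)·(-1.5) + (1.6667)·(-0.5) + (1.6667)·(-1.5) + (-2.3333)·(-1.5)) / 5 = -15/5 = -3
  S[V,V] = ((-0.5)·(-0.5) + (5.5)·(5.5) + (-1.5)·(-1.5) + (-0.5)·(-0.5) + (-1.5)·(-1.5) + (-1.5)·(-1.5)) / 5 = 37.5/5 = 7.5

S is symmetric (S[j,i] = S[i,j]). Assembling:

S = [[3.8667, -3],
 [-3, 7.5]]


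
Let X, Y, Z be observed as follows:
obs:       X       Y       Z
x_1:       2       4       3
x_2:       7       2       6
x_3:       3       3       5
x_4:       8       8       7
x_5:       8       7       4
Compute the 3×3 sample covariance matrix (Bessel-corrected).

Step 1 — column means:
  mean(X) = (2 + 7 + 3 + 8 + 8) / 5 = 28/5 = 5.6
  mean(Y) = (4 + 2 + 3 + 8 + 7) / 5 = 24/5 = 4.8
  mean(Z) = (3 + 6 + 5 + 7 + 4) / 5 = 25/5 = 5

Step 2 — sample covariance S[i,j] = (1/(n-1)) · Σ_k (x_{k,i} - mean_i) · (x_{k,j} - mean_j), with n-1 = 4.
  S[X,X] = ((-3.6)·(-3.6) + (1.4)·(1.4) + (-2.6)·(-2.6) + (2.4)·(2.4) + (2.4)·(2.4)) / 4 = 33.2/4 = 8.3
  S[X,Y] = ((-3.6)·(-0.8) + (1.4)·(-2.8) + (-2.6)·(-1.8) + (2.4)·(3.2) + (2.4)·(2.2)) / 4 = 16.6/4 = 4.15
  S[X,Z] = ((-3.6)·(-2) + (1.4)·(1) + (-2.6)·(0) + (2.4)·(2) + (2.4)·(-1)) / 4 = 11/4 = 2.75
  S[Y,Y] = ((-0.8)·(-0.8) + (-2.8)·(-2.8) + (-1.8)·(-1.8) + (3.2)·(3.2) + (2.2)·(2.2)) / 4 = 26.8/4 = 6.7
  S[Y,Z] = ((-0.8)·(-2) + (-2.8)·(1) + (-1.8)·(0) + (3.2)·(2) + (2.2)·(-1)) / 4 = 3/4 = 0.75
  S[Z,Z] = ((-2)·(-2) + (1)·(1) + (0)·(0) + (2)·(2) + (-1)·(-1)) / 4 = 10/4 = 2.5

S is symmetric (S[j,i] = S[i,j]). Assembling:

S = [[8.3, 4.15, 2.75],
 [4.15, 6.7, 0.75],
 [2.75, 0.75, 2.5]]


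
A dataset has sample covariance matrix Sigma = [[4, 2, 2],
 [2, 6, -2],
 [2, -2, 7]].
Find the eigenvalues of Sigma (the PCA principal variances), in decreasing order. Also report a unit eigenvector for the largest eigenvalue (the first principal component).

Step 1 — characteristic polynomial p(λ) = det(λI - Sigma) = λ³ - tr·λ² + c_1·λ - det, where tr = trace, c_1 = sum of the principal 2×2 minors, det = det(Sigma):
  tr = 4 + 6 + 7 = 17,
  c_1 = (4·6 - (2)²) + (4·7 - (2)²) + (6·7 - (-2)²) = 20 + 24 + 38 = 82,
  det = 4·(6·7 - (-2)²) - (2)·((2)·7 - (-2)·(2)) + (2)·((2)·(-2) - 6·(2)) = 4·(38) - (2)·(18) + (2)·(-16) = 84.
  So p(λ) = λ³ - 17λ² + 82λ - 84.
Step 2 — look for an integer root (rational root theorem: any rational root is an integer divisor of 84). Testing λ = 7:
  p(7) = 343 - 833 + 574 - 84 = 0  ✓
  Dividing out (λ - 7): p(λ) = (λ - 7)(λ² - 10λ + 12).
Step 3 — remaining eigenvalues from the quadratic λ² - 10λ + 12 = 0:
  Δ = 10² - 4·12 = 100 - 48 = 52,  λ = (10 ± √52)/2 = (10 ± 7.2111)/2 ≈ 8.6056 or 1.3944.
  Sorted: λ_1 = 8.6056,  λ_2 = 7,  λ_3 = 1.3944  (check: sum = 17 = tr ✓).

Step 4 — unit eigenvector for λ_1 ≈ 8.6056: v spans the null space of (Sigma - λ_1 I), whose rows are
  r_1 = (-4.6056, 2, 2),  r_2 = (2, -2.6056, -2),  r_3 = (2, -2, -1.6056).
  v is orthogonal to every row, so take v ∝ r_1 × r_2 = ((2)·(-2) - (2)·(-2.6056), (2)·(2) - (-4.6056)·(-2), (-4.6056)·(-2.6056) - (2)·(2)) ≈ (1.2111, -5.2111, 8).
  Let u = (1.2111, -5.2111, 8).
  ||u|| = √((1.2111)² + (-5.2111)² + (8)²) = √(92.6224) ≈ 9.6241,  v_1 = u/||u|| ≈ (0.1258, -0.5415, 0.8313) (||v_1|| = 1).

λ_1 = 8.6056,  λ_2 = 7,  λ_3 = 1.3944;  v_1 ≈ (0.1258, -0.5415, 0.8313)


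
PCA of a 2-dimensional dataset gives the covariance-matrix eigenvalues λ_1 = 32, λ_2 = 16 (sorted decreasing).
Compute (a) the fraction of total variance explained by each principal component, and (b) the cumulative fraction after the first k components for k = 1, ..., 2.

Step 1 — total variance = trace(Sigma) = Σ λ_i = 32 + 16 = 48.

Step 2 — fraction explained by component i = λ_i / Σ λ:
  PC1: 32/48 = 0.6667
  PC2: 16/48 = 0.3333

Step 3 — cumulative fraction after k components = (λ_1 + ... + λ_k) / Σ λ:
  k = 1: 32/48 = 0.6667
  k = 2: (32 + 16)/48 = 48/48 = 1

Summary (fraction, with percent):

explained: PC1 0.6667 (66.67%), PC2 0.3333 (33.33%);  cumulative: 0.6667, 1


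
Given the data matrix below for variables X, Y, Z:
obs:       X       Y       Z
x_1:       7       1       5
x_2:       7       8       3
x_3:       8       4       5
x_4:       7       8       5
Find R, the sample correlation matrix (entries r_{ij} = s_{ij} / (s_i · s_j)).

Step 1 — column means:
  mean(X) = (7 + 7 + 8 + 7) / 4 = 29/4 = 7.25
  mean(Y) = (1 + 8 + 4 + 8) / 4 = 21/4 = 5.25
  mean(Z) = (5 + 3 + 5 + 5) / 4 = 18/4 = 4.5

Step 2 — sample variances and covariances s[i,j] = (1/(n-1)) · Σ_k (x_{k,i} - mean_i) · (x_{k,j} - mean_j), with n-1 = 3:
  s[X,X] = ((-0.25)·(-0.25) + (-0.25)·(-0.25) + (0.75)·(0.75) + (-0.25)·(-0.25)) / 3 = 0.75/3 = 0.25
  s[X,Y] = ((-0.25)·(-4.25) + (-0.25)·(2.75) + (0.75)·(-1.25) + (-0.25)·(2.75)) / 3 = -1.25/3 = -0.4167
  s[X,Z] = ((-0.25)·(0.5) + (-0.25)·(-1.5) + (0.75)·(0.5) + (-0.25)·(0.5)) / 3 = 0.5/3 = 0.1667
  s[Y,Y] = ((-4.25)·(-4.25) + (2.75)·(2.75) + (-1.25)·(-1.25) + (2.75)·(2.75)) / 3 = 34.75/3 = 11.5833
  s[Y,Z] = ((-4.25)·(0.5) + (2.75)·(-1.5) + (-1.25)·(0.5) + (2.75)·(0.5)) / 3 = -5.5/3 = -1.8333
  s[Z,Z] = ((0.5)·(0.5) + (-1.5)·(-1.5) + (0.5)·(0.5) + (0.5)·(0.5)) / 3 = 3/3 = 1
  Sample standard deviations s_i = √(s[i,i]):
  s(X) = √(0.25) = 0.5
  s(Y) = √(11.5833) = 3.4034
  s(Z) = √(1) = 1

Step 3 — r_{ij} = s_{ij} / (s_i · s_j):
  r[X,X] = 1 (diagonal).
  r[X,Y] = -0.4167 / (0.5 · 3.4034) = -0.4167 / 1.7017 = -0.2449
  r[X,Z] = 0.1667 / (0.5 · 1) = 0.1667 / 0.5 = 0.3333
  r[Y,Y] = 1 (diagonal).
  r[Y,Z] = -1.8333 / (3.4034 · 1) = -1.8333 / 3.4034 = -0.5387
  r[Z,Z] = 1 (diagonal).

R is symmetric with unit diagonal. Assembling:

R = [[1, -0.2449, 0.3333],
 [-0.2449, 1, -0.5387],
 [0.3333, -0.5387, 1]]


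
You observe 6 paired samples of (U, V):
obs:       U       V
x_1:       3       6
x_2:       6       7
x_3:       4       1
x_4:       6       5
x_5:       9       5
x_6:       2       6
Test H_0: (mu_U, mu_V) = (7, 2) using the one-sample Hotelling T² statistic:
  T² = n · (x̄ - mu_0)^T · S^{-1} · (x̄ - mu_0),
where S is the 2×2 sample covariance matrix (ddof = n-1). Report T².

Step 1 — sample mean vector:
  mean(U) = (3 + 6 + 4 + 6 + 9 + 2) / 6 = 30/6 = 5
  mean(V) = (6 + 7 + 1 + 5 + 5 + 6) / 6 = 30/6 = 5
  x̄ = (5, 5),  deviation x̄ - mu_0 = (5, 5) - (7, 2) = (-2, 3).

Step 2 — sample covariance matrix, S[i,j] = (1/(n-1)) · Σ_k (x_{k,i} - mean_i) · (x_{k,j} - mean_j), divisor n-1 = 5:
  S[U,U] = ((-2)·(-2) + (1)·(1) + (-1)·(-1) + (1)·(1) + (4)·(4) + (-3)·(-3)) / 5 = 32/5 = 6.4
  S[U,V] = ((-2)·(1) + (1)·(2) + (-1)·(-4) + (1)·(0) + (4)·(0) + (-3)·(1)) / 5 = 1/5 = 0.2
  S[V,V] = ((1)·(1) + (2)·(2) + (-4)·(-4) + (0)·(0) + (0)·(0) + (1)·(1)) / 5 = 22/5 = 4.4
  S = [[6.4, 0.2],
 [0.2, 4.4]].

Step 3 — invert S. det(S) = 6.4·4.4 - (0.2)² = 28.12.
  S^{-1} = (1/det) · [[d, -b], [-b, a]] = [[0.1565, -0.0071],
 [-0.0071, 0.2276]].

Step 4 — quadratic form (x̄ - mu_0)^T · S^{-1} · (x̄ - mu_0):
  S^{-1} · (x̄ - mu_0) = (-0.3343, 0.697),
  (x̄ - mu_0)^T · [...] = (-2)·(-0.3343) + (3)·(0.697) = 2.7596.

Step 5 — scale by n: T² = 6 · 2.7596 = 16.5576.

T² ≈ 16.5576


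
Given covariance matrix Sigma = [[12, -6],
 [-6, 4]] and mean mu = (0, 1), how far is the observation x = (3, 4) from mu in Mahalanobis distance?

Step 1 — centre the observation: (x - mu) = (3, 3).

Step 2 — invert Sigma. det(Sigma) = 12·4 - (-6)² = 12.
  Sigma^{-1} = (1/det) · [[d, -b], [-b, a]] = [[0.3333, 0.5],
 [0.5, 1]].

Step 3 — form the quadratic (x - mu)^T · Sigma^{-1} · (x - mu):
  Sigma^{-1} · (x - mu) = (2.5, 4.5).
  (x - mu)^T · [Sigma^{-1} · (x - mu)] = (3)·(2.5) + (3)·(4.5) = 21.

Step 4 — take square root: d = √(21) ≈ 4.5826.

d(x, mu) = √(21) ≈ 4.5826


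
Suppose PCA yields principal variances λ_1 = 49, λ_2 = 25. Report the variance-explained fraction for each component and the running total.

Step 1 — total variance = trace(Sigma) = Σ λ_i = 49 + 25 = 74.

Step 2 — fraction explained by component i = λ_i / Σ λ:
  PC1: 49/74 = 0.6622
  PC2: 25/74 = 0.3378

Step 3 — cumulative fraction after k components = (λ_1 + ... + λ_k) / Σ λ:
  k = 1: 49/74 = 0.6622
  k = 2: (49 + 25)/74 = 74/74 = 1

Summary (fraction, with percent):

explained: PC1 0.6622 (66.22%), PC2 0.3378 (33.78%);  cumulative: 0.6622, 1


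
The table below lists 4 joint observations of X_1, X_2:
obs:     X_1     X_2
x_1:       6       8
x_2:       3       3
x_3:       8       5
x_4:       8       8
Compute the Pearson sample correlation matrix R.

Step 1 — column means:
  mean(X_1) = (6 + 3 + 8 + 8) / 4 = 25/4 = 6.25
  mean(X_2) = (8 + 3 + 5 + 8) / 4 = 24/4 = 6

Step 2 — sample variances and covariances s[i,j] = (1/(n-1)) · Σ_k (x_{k,i} - mean_i) · (x_{k,j} - mean_j), with n-1 = 3:
  s[X_1,X_1] = ((-0.25)·(-0.25) + (-3.25)·(-3.25) + (1.75)·(1.75) + (1.75)·(1.75)) / 3 = 16.75/3 = 5.5833
  s[X_1,X_2] = ((-0.25)·(2) + (-3.25)·(-3) + (1.75)·(-1) + (1.75)·(2)) / 3 = 11/3 = 3.6667
  s[X_2,X_2] = ((2)·(2) + (-3)·(-3) + (-1)·(-1) + (2)·(2)) / 3 = 18/3 = 6
  Sample standard deviations s_i = √(s[i,i]):
  s(X_1) = √(5.5833) = 2.3629
  s(X_2) = √(6) = 2.4495

Step 3 — r_{ij} = s_{ij} / (s_i · s_j):
  r[X_1,X_1] = 1 (diagonal).
  r[X_1,X_2] = 3.6667 / (2.3629 · 2.4495) = 3.6667 / 5.7879 = 0.6335
  r[X_2,X_2] = 1 (diagonal).

R is symmetric with unit diagonal. Assembling:

R = [[1, 0.6335],
 [0.6335, 1]]


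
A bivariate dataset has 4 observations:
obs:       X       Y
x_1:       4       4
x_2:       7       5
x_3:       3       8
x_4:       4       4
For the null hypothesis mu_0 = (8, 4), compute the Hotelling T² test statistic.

Step 1 — sample mean vector:
  mean(X) = (4 + 7 + 3 + 4) / 4 = 18/4 = 4.5
  mean(Y) = (4 + 5 + 8 + 4) / 4 = 21/4 = 5.25
  x̄ = (4.5, 5.25),  deviation x̄ - mu_0 = (4.5, 5.25) - (8, 4) = (-3.5, 1.25).

Step 2 — sample covariance matrix, S[i,j] = (1/(n-1)) · Σ_k (x_{k,i} - mean_i) · (x_{k,j} - mean_j), divisor n-1 = 3:
  S[X,X] = ((-0.5)·(-0.5) + (2.5)·(2.5) + (-1.5)·(-1.5) + (-0.5)·(-0.5)) / 3 = 9/3 = 3
  S[X,Y] = ((-0.5)·(-1.25) + (2.5)·(-0.25) + (-1.5)·(2.75) + (-0.5)·(-1.25)) / 3 = -3.5/3 = -1.1667
  S[Y,Y] = ((-1.25)·(-1.25) + (-0.25)·(-0.25) + (2.75)·(2.75) + (-1.25)·(-1.25)) / 3 = 10.75/3 = 3.5833
  S = [[3, -1.1667],
 [-1.1667, 3.5833]].

Step 3 — invert S. det(S) = 3·3.5833 - (-1.1667)² = 9.3889.
  S^{-1} = (1/det) · [[d, -b], [-b, a]] = [[0.3817, 0.1243],
 [0.1243, 0.3195]].

Step 4 — quadratic form (x̄ - mu_0)^T · S^{-1} · (x̄ - mu_0):
  S^{-1} · (x̄ - mu_0) = (-1.1805, -0.0355),
  (x̄ - mu_0)^T · [...] = (-3.5)·(-1.1805) + (1.25)·(-0.0355) = 4.0873.

Step 5 — scale by n: T² = 4 · 4.0873 = 16.3491.

T² ≈ 16.3491


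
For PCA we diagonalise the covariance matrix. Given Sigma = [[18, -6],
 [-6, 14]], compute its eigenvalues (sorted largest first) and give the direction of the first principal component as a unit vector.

Step 1 — characteristic polynomial of 2×2 Sigma:
  det(Sigma - λI) = λ² - trace · λ + det = 0.
  trace = 18 + 14 = 32, det = 18·14 - (-6)² = 216.
Step 2 — discriminant:
  Δ = trace² - 4·det = 1024 - 864 = 160.
Step 3 — eigenvalues:
  λ = (trace ± √Δ)/2 = (32 ± 12.6491)/2,
  λ_1 = 22.3246,  λ_2 = 9.6754.

Step 4 — unit eigenvector for λ_1: solve (Sigma - λ_1 I)v = 0. First row:
  (18 - 22.3246)·v_x + (-6)·v_y = 0, i.e. (-4.3246)·v_x + (-6)·v_y = 0,
  so v ∝ (b, λ_1 - a) = (-6, 4.3246); multiply by -1 so the first entry is positive: u = (6, -4.3246).
  ||u|| = √((6)² + (-4.3246)²) = √(54.7018) ≈ 7.3961,
  v_1 = u/||u|| ≈ (0.8112, -0.5847) (||v_1|| = 1).

λ_1 = 22.3246,  λ_2 = 9.6754;  v_1 ≈ (0.8112, -0.5847)


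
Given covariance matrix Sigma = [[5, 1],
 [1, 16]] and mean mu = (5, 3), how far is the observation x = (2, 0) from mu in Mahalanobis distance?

Step 1 — centre the observation: (x - mu) = (-3, -3).

Step 2 — invert Sigma. det(Sigma) = 5·16 - (1)² = 79.
  Sigma^{-1} = (1/det) · [[d, -b], [-b, a]] = [[0.2025, -0.0127],
 [-0.0127, 0.0633]].

Step 3 — form the quadratic (x - mu)^T · Sigma^{-1} · (x - mu):
  Sigma^{-1} · (x - mu) = (-0.5696, -0.1519).
  (x - mu)^T · [Sigma^{-1} · (x - mu)] = (-3)·(-0.5696) + (-3)·(-0.1519) = 2.1646.

Step 4 — take square root: d = √(2.1646) ≈ 1.4712.

d(x, mu) = √(2.1646) ≈ 1.4712


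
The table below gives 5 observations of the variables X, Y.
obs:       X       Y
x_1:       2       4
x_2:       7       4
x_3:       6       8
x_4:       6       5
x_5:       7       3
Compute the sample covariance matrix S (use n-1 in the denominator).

Step 1 — column means:
  mean(X) = (2 + 7 + 6 + 6 + 7) / 5 = 28/5 = 5.6
  mean(Y) = (4 + 4 + 8 + 5 + 3) / 5 = 24/5 = 4.8

Step 2 — sample covariance S[i,j] = (1/(n-1)) · Σ_k (x_{k,i} - mean_i) · (x_{k,j} - mean_j), with n-1 = 4.
  S[X,X] = ((-3.6)·(-3.6) + (1.4)·(1.4) + (0.4)·(0.4) + (0.4)·(0.4) + (1.4)·(1.4)) / 4 = 17.2/4 = 4.3
  S[X,Y] = ((-3.6)·(-0.8) + (1.4)·(-0.8) + (0.4)·(3.2) + (0.4)·(0.2) + (1.4)·(-1.8)) / 4 = 0.6/4 = 0.15
  S[Y,Y] = ((-0.8)·(-0.8) + (-0.8)·(-0.8) + (3.2)·(3.2) + (0.2)·(0.2) + (-1.8)·(-1.8)) / 4 = 14.8/4 = 3.7

S is symmetric (S[j,i] = S[i,j]). Assembling:

S = [[4.3, 0.15],
 [0.15, 3.7]]


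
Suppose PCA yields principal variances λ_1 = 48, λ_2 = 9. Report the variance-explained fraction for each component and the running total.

Step 1 — total variance = trace(Sigma) = Σ λ_i = 48 + 9 = 57.

Step 2 — fraction explained by component i = λ_i / Σ λ:
  PC1: 48/57 = 0.8421
  PC2: 9/57 = 0.1579

Step 3 — cumulative fraction after k components = (λ_1 + ... + λ_k) / Σ λ:
  k = 1: 48/57 = 0.8421
  k = 2: (48 + 9)/57 = 57/57 = 1

Summary (fraction, with percent):

explained: PC1 0.8421 (84.21%), PC2 0.1579 (15.79%);  cumulative: 0.8421, 1


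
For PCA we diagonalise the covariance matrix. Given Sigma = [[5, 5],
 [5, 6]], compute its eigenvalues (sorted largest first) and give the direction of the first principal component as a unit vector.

Step 1 — characteristic polynomial of 2×2 Sigma:
  det(Sigma - λI) = λ² - trace · λ + det = 0.
  trace = 5 + 6 = 11, det = 5·6 - (5)² = 5.
Step 2 — discriminant:
  Δ = trace² - 4·det = 121 - 20 = 101.
Step 3 — eigenvalues:
  λ = (trace ± √Δ)/2 = (11 ± 10.0499)/2,
  λ_1 = 10.5249,  λ_2 = 0.4751.

Step 4 — unit eigenvector for λ_1: solve (Sigma - λ_1 I)v = 0. First row:
  (5 - 10.5249)·v_x + (5)·v_y = 0, i.e. (-5.5249)·v_x + (5)·v_y = 0,
  so v ∝ (b, λ_1 - a) = (5, 5.5249) = u.
  ||u|| = √((5)² + (5.5249)²) = √(55.5249) ≈ 7.4515,
  v_1 = u/||u|| ≈ (0.671, 0.7415) (||v_1|| = 1).

λ_1 = 10.5249,  λ_2 = 0.4751;  v_1 ≈ (0.671, 0.7415)


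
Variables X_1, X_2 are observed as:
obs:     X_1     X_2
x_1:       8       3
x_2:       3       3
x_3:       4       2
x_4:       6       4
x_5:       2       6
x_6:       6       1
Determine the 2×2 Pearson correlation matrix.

Step 1 — column means:
  mean(X_1) = (8 + 3 + 4 + 6 + 2 + 6) / 6 = 29/6 = 4.8333
  mean(X_2) = (3 + 3 + 2 + 4 + 6 + 1) / 6 = 19/6 = 3.1667

Step 2 — sample variances and covariances s[i,j] = (1/(n-1)) · Σ_k (x_{k,i} - mean_i) · (x_{k,j} - mean_j), with n-1 = 5:
  s[X_1,X_1] = ((3.1667)·(3.1667) + (-1.8333)·(-1.8333) + (-0.8333)·(-0.8333) + (1.1667)·(1.1667) + (-2.8333)·(-2.8333) + (1.1667)·(1.1667)) / 5 = 24.8333/5 = 4.9667
  s[X_1,X_2] = ((3.1667)·(-0.1667) + (-1.8333)·(-0.1667) + (-0.8333)·(-1.1667) + (1.1667)·(0.8333) + (-2.8333)·(2.8333) + (1.1667)·(-2.1667)) / 5 = -8.8333/5 = -1.7667
  s[X_2,X_2] = ((-0.1667)·(-0.1667) + (-0.1667)·(-0.1667) + (-1.1667)·(-1.1667) + (0.8333)·(0.8333) + (2.8333)·(2.8333) + (-2.1667)·(-2.1667)) / 5 = 14.8333/5 = 2.9667
  Sample standard deviations s_i = √(s[i,i]):
  s(X_1) = √(4.9667) = 2.2286
  s(X_2) = √(2.9667) = 1.7224

Step 3 — r_{ij} = s_{ij} / (s_i · s_j):
  r[X_1,X_1] = 1 (diagonal).
  r[X_1,X_2] = -1.7667 / (2.2286 · 1.7224) = -1.7667 / 3.8385 = -0.4602
  r[X_2,X_2] = 1 (diagonal).

R is symmetric with unit diagonal. Assembling:

R = [[1, -0.4602],
 [-0.4602, 1]]


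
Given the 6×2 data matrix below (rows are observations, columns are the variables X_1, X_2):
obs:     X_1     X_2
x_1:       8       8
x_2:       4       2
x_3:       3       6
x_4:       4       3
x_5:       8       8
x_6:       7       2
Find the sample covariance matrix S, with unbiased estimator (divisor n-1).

Step 1 — column means:
  mean(X_1) = (8 + 4 + 3 + 4 + 8 + 7) / 6 = 34/6 = 5.6667
  mean(X_2) = (8 + 2 + 6 + 3 + 8 + 2) / 6 = 29/6 = 4.8333

Step 2 — sample covariance S[i,j] = (1/(n-1)) · Σ_k (x_{k,i} - mean_i) · (x_{k,j} - mean_j), with n-1 = 5.
  S[X_1,X_1] = ((2.3333)·(2.3333) + (-1.6667)·(-1.6667) + (-2.6667)·(-2.6667) + (-1.6667)·(-1.6667) + (2.3333)·(2.3333) + (1.3333)·(1.3333)) / 5 = 25.3333/5 = 5.0667
  S[X_1,X_2] = ((2.3333)·(3.1667) + (-1.6667)·(-2.8333) + (-2.6667)·(1.1667) + (-1.6667)·(-1.8333) + (2.3333)·(3.1667) + (1.3333)·(-2.8333)) / 5 = 15.6667/5 = 3.1333
  S[X_2,X_2] = ((3.1667)·(3.1667) + (-2.8333)·(-2.8333) + (1.1667)·(1.1667) + (-1.8333)·(-1.8333) + (3.1667)·(3.1667) + (-2.8333)·(-2.8333)) / 5 = 40.8333/5 = 8.1667

S is symmetric (S[j,i] = S[i,j]). Assembling:

S = [[5.0667, 3.1333],
 [3.1333, 8.1667]]


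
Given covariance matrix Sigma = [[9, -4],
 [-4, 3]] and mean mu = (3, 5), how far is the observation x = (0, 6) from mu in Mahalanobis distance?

Step 1 — centre the observation: (x - mu) = (-3, 1).

Step 2 — invert Sigma. det(Sigma) = 9·3 - (-4)² = 11.
  Sigma^{-1} = (1/det) · [[d, -b], [-b, a]] = [[0.2727, 0.3636],
 [0.3636, 0.8182]].

Step 3 — form the quadratic (x - mu)^T · Sigma^{-1} · (x - mu):
  Sigma^{-1} · (x - mu) = (-0.4545, -0.2727).
  (x - mu)^T · [Sigma^{-1} · (x - mu)] = (-3)·(-0.4545) + (1)·(-0.2727) = 1.0909.

Step 4 — take square root: d = √(1.0909) ≈ 1.0445.

d(x, mu) = √(1.0909) ≈ 1.0445


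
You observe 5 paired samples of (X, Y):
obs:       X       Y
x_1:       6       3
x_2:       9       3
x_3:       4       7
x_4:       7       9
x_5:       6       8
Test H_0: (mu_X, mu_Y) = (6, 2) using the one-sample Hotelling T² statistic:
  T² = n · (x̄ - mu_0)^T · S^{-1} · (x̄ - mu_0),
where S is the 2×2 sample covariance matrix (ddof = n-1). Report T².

Step 1 — sample mean vector:
  mean(X) = (6 + 9 + 4 + 7 + 6) / 5 = 32/5 = 6.4
  mean(Y) = (3 + 3 + 7 + 9 + 8) / 5 = 30/5 = 6
  x̄ = (6.4, 6),  deviation x̄ - mu_0 = (6.4, 6) - (6, 2) = (0.4, 4).

Step 2 — sample covariance matrix, S[i,j] = (1/(n-1)) · Σ_k (x_{k,i} - mean_i) · (x_{k,j} - mean_j), divisor n-1 = 4:
  S[X,X] = ((-0.4)·(-0.4) + (2.6)·(2.6) + (-2.4)·(-2.4) + (0.6)·(0.6) + (-0.4)·(-0.4)) / 4 = 13.2/4 = 3.3
  S[X,Y] = ((-0.4)·(-3) + (2.6)·(-3) + (-2.4)·(1) + (0.6)·(3) + (-0.4)·(2)) / 4 = -8/4 = -2
  S[Y,Y] = ((-3)·(-3) + (-3)·(-3) + (1)·(1) + (3)·(3) + (2)·(2)) / 4 = 32/4 = 8
  S = [[3.3, -2],
 [-2, 8]].

Step 3 — invert S. det(S) = 3.3·8 - (-2)² = 22.4.
  S^{-1} = (1/det) · [[d, -b], [-b, a]] = [[0.3571, 0.0893],
 [0.0893, 0.1473]].

Step 4 — quadratic form (x̄ - mu_0)^T · S^{-1} · (x̄ - mu_0):
  S^{-1} · (x̄ - mu_0) = (0.5, 0.625),
  (x̄ - mu_0)^T · [...] = (0.4)·(0.5) + (4)·(0.625) = 2.7.

Step 5 — scale by n: T² = 5 · 2.7 = 13.5.

T² ≈ 13.5


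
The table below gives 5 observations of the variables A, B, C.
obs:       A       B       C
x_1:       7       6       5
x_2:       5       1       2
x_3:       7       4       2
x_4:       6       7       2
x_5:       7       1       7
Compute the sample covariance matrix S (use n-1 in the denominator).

Step 1 — column means:
  mean(A) = (7 + 5 + 7 + 6 + 7) / 5 = 32/5 = 6.4
  mean(B) = (6 + 1 + 4 + 7 + 1) / 5 = 19/5 = 3.8
  mean(C) = (5 + 2 + 2 + 2 + 7) / 5 = 18/5 = 3.6

Step 2 — sample covariance S[i,j] = (1/(n-1)) · Σ_k (x_{k,i} - mean_i) · (x_{k,j} - mean_j), with n-1 = 4.
  S[A,A] = ((0.6)·(0.6) + (-1.4)·(-1.4) + (0.6)·(0.6) + (-0.4)·(-0.4) + (0.6)·(0.6)) / 4 = 3.2/4 = 0.8
  S[A,B] = ((0.6)·(2.2) + (-1.4)·(-2.8) + (0.6)·(0.2) + (-0.4)·(3.2) + (0.6)·(-2.8)) / 4 = 2.4/4 = 0.6
  S[A,C] = ((0.6)·(1.4) + (-1.4)·(-1.6) + (0.6)·(-1.6) + (-0.4)·(-1.6) + (0.6)·(3.4)) / 4 = 4.8/4 = 1.2
  S[B,B] = ((2.2)·(2.2) + (-2.8)·(-2.8) + (0.2)·(0.2) + (3.2)·(3.2) + (-2.8)·(-2.8)) / 4 = 30.8/4 = 7.7
  S[B,C] = ((2.2)·(1.4) + (-2.8)·(-1.6) + (0.2)·(-1.6) + (3.2)·(-1.6) + (-2.8)·(3.4)) / 4 = -7.4/4 = -1.85
  S[C,C] = ((1.4)·(1.4) + (-1.6)·(-1.6) + (-1.6)·(-1.6) + (-1.6)·(-1.6) + (3.4)·(3.4)) / 4 = 21.2/4 = 5.3

S is symmetric (S[j,i] = S[i,j]). Assembling:

S = [[0.8, 0.6, 1.2],
 [0.6, 7.7, -1.85],
 [1.2, -1.85, 5.3]]


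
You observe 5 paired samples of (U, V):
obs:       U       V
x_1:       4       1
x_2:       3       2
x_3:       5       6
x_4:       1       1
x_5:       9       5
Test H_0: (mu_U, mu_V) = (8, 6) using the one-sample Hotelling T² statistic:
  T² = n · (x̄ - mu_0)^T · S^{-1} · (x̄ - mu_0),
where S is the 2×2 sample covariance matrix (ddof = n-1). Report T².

Step 1 — sample mean vector:
  mean(U) = (4 + 3 + 5 + 1 + 9) / 5 = 22/5 = 4.4
  mean(V) = (1 + 2 + 6 + 1 + 5) / 5 = 15/5 = 3
  x̄ = (4.4, 3),  deviation x̄ - mu_0 = (4.4, 3) - (8, 6) = (-3.6, -3).

Step 2 — sample covariance matrix, S[i,j] = (1/(n-1)) · Σ_k (x_{k,i} - mean_i) · (x_{k,j} - mean_j), divisor n-1 = 4:
  S[U,U] = ((-0.4)·(-0.4) + (-1.4)·(-1.4) + (0.6)·(0.6) + (-3.4)·(-3.4) + (4.6)·(4.6)) / 4 = 35.2/4 = 8.8
  S[U,V] = ((-0.4)·(-2) + (-1.4)·(-1) + (0.6)·(3) + (-3.4)·(-2) + (4.6)·(2)) / 4 = 20/4 = 5
  S[V,V] = ((-2)·(-2) + (-1)·(-1) + (3)·(3) + (-2)·(-2) + (2)·(2)) / 4 = 22/4 = 5.5
  S = [[8.8, 5],
 [5, 5.5]].

Step 3 — invert S. det(S) = 8.8·5.5 - (5)² = 23.4.
  S^{-1} = (1/det) · [[d, -b], [-b, a]] = [[0.235, -0.2137],
 [-0.2137, 0.3761]].

Step 4 — quadratic form (x̄ - mu_0)^T · S^{-1} · (x̄ - mu_0):
  S^{-1} · (x̄ - mu_0) = (-0.2051, -0.359),
  (x̄ - mu_0)^T · [...] = (-3.6)·(-0.2051) + (-3)·(-0.359) = 1.8154.

Step 5 — scale by n: T² = 5 · 1.8154 = 9.0769.

T² ≈ 9.0769


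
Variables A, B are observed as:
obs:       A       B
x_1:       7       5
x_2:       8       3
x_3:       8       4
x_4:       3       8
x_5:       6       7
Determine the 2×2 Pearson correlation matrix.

Step 1 — column means:
  mean(A) = (7 + 8 + 8 + 3 + 6) / 5 = 32/5 = 6.4
  mean(B) = (5 + 3 + 4 + 8 + 7) / 5 = 27/5 = 5.4

Step 2 — sample variances and covariances s[i,j] = (1/(n-1)) · Σ_k (x_{k,i} - mean_i) · (x_{k,j} - mean_j), with n-1 = 4:
  s[A,A] = ((0.6)·(0.6) + (1.6)·(1.6) + (1.6)·(1.6) + (-3.4)·(-3.4) + (-0.4)·(-0.4)) / 4 = 17.2/4 = 4.3
  s[A,B] = ((0.6)·(-0.4) + (1.6)·(-2.4) + (1.6)·(-1.4) + (-3.4)·(2.6) + (-0.4)·(1.6)) / 4 = -15.8/4 = -3.95
  s[B,B] = ((-0.4)·(-0.4) + (-2.4)·(-2.4) + (-1.4)·(-1.4) + (2.6)·(2.6) + (1.6)·(1.6)) / 4 = 17.2/4 = 4.3
  Sample standard deviations s_i = √(s[i,i]):
  s(A) = √(4.3) = 2.0736
  s(B) = √(4.3) = 2.0736

Step 3 — r_{ij} = s_{ij} / (s_i · s_j):
  r[A,A] = 1 (diagonal).
  r[A,B] = -3.95 / (2.0736 · 2.0736) = -3.95 / 4.3 = -0.9186
  r[B,B] = 1 (diagonal).

R is symmetric with unit diagonal. Assembling:

R = [[1, -0.9186],
 [-0.9186, 1]]


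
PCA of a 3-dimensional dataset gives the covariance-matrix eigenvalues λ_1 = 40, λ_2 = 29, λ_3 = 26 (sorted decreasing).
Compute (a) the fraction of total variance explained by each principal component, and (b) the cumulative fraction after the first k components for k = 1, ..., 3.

Step 1 — total variance = trace(Sigma) = Σ λ_i = 40 + 29 + 26 = 95.

Step 2 — fraction explained by component i = λ_i / Σ λ:
  PC1: 40/95 = 0.4211
  PC2: 29/95 = 0.3053
  PC3: 26/95 = 0.2737

Step 3 — cumulative fraction after k components = (λ_1 + ... + λ_k) / Σ λ:
  k = 1: 40/95 = 0.4211
  k = 2: (40 + 29)/95 = 69/95 = 0.7263
  k = 3: (40 + 29 + 26)/95 = 95/95 = 1

Summary (fraction, with percent):

explained: PC1 0.4211 (42.11%), PC2 0.3053 (30.53%), PC3 0.2737 (27.37%);  cumulative: 0.4211, 0.7263, 1


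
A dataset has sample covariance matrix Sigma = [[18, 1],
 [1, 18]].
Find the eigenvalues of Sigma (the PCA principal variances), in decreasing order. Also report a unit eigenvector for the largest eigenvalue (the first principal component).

Step 1 — characteristic polynomial of 2×2 Sigma:
  det(Sigma - λI) = λ² - trace · λ + det = 0.
  trace = 18 + 18 = 36, det = 18·18 - (1)² = 323.
Step 2 — discriminant:
  Δ = trace² - 4·det = 1296 - 1292 = 4.
Step 3 — eigenvalues:
  λ = (trace ± √Δ)/2 = (36 ± 2)/2,
  λ_1 = 19,  λ_2 = 17.

Step 4 — unit eigenvector for λ_1: solve (Sigma - λ_1 I)v = 0. First row:
  (18 - 19)·v_x + (1)·v_y = 0, i.e. (-1)·v_x + (1)·v_y = 0,
  so v ∝ (b, λ_1 - a) = (1, 1) = u.
  ||u|| = √((1)² + (1)²) = √(2) ≈ 1.4142,
  v_1 = u/||u|| ≈ (0.7071, 0.7071) (||v_1|| = 1).

λ_1 = 19,  λ_2 = 17;  v_1 ≈ (0.7071, 0.7071)


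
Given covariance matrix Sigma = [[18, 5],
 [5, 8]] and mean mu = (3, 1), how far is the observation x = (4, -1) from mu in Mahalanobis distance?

Step 1 — centre the observation: (x - mu) = (1, -2).

Step 2 — invert Sigma. det(Sigma) = 18·8 - (5)² = 119.
  Sigma^{-1} = (1/det) · [[d, -b], [-b, a]] = [[0.0672, -0.042],
 [-0.042, 0.1513]].

Step 3 — form the quadratic (x - mu)^T · Sigma^{-1} · (x - mu):
  Sigma^{-1} · (x - mu) = (0.1513, -0.3445).
  (x - mu)^T · [Sigma^{-1} · (x - mu)] = (1)·(0.1513) + (-2)·(-0.3445) = 0.8403.

Step 4 — take square root: d = √(0.8403) ≈ 0.9167.

d(x, mu) = √(0.8403) ≈ 0.9167


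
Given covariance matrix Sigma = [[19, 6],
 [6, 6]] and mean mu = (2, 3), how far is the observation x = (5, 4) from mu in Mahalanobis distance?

Step 1 — centre the observation: (x - mu) = (3, 1).

Step 2 — invert Sigma. det(Sigma) = 19·6 - (6)² = 78.
  Sigma^{-1} = (1/det) · [[d, -b], [-b, a]] = [[0.0769, -0.0769],
 [-0.0769, 0.2436]].

Step 3 — form the quadratic (x - mu)^T · Sigma^{-1} · (x - mu):
  Sigma^{-1} · (x - mu) = (0.1538, 0.0128).
  (x - mu)^T · [Sigma^{-1} · (x - mu)] = (3)·(0.1538) + (1)·(0.0128) = 0.4744.

Step 4 — take square root: d = √(0.4744) ≈ 0.6887.

d(x, mu) = √(0.4744) ≈ 0.6887


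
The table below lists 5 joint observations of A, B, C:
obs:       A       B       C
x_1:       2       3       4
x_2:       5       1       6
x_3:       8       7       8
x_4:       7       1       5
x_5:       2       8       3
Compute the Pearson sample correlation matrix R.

Step 1 — column means:
  mean(A) = (2 + 5 + 8 + 7 + 2) / 5 = 24/5 = 4.8
  mean(B) = (3 + 1 + 7 + 1 + 8) / 5 = 20/5 = 4
  mean(C) = (4 + 6 + 8 + 5 + 3) / 5 = 26/5 = 5.2

Step 2 — sample variances and covariances s[i,j] = (1/(n-1)) · Σ_k (x_{k,i} - mean_i) · (x_{k,j} - mean_j), with n-1 = 4:
  s[A,A] = ((-2.8)·(-2.8) + (0.2)·(0.2) + (3.2)·(3.2) + (2.2)·(2.2) + (-2.8)·(-2.8)) / 4 = 30.8/4 = 7.7
  s[A,B] = ((-2.8)·(-1) + (0.2)·(-3) + (3.2)·(3) + (2.2)·(-3) + (-2.8)·(4)) / 4 = -6/4 = -1.5
  s[A,C] = ((-2.8)·(-1.2) + (0.2)·(0.8) + (3.2)·(2.8) + (2.2)·(-0.2) + (-2.8)·(-2.2)) / 4 = 18.2/4 = 4.55
  s[B,B] = ((-1)·(-1) + (-3)·(-3) + (3)·(3) + (-3)·(-3) + (4)·(4)) / 4 = 44/4 = 11
  s[B,C] = ((-1)·(-1.2) + (-3)·(0.8) + (3)·(2.8) + (-3)·(-0.2) + (4)·(-2.2)) / 4 = -1/4 = -0.25
  s[C,C] = ((-1.2)·(-1.2) + (0.8)·(0.8) + (2.8)·(2.8) + (-0.2)·(-0.2) + (-2.2)·(-2.2)) / 4 = 14.8/4 = 3.7
  Sample standard deviations s_i = √(s[i,i]):
  s(A) = √(7.7) = 2.7749
  s(B) = √(11) = 3.3166
  s(C) = √(3.7) = 1.9235

Step 3 — r_{ij} = s_{ij} / (s_i · s_j):
  r[A,A] = 1 (diagonal).
  r[A,B] = -1.5 / (2.7749 · 3.3166) = -1.5 / 9.2033 = -0.163
  r[A,C] = 4.55 / (2.7749 · 1.9235) = 4.55 / 5.3376 = 0.8524
  r[B,B] = 1 (diagonal).
  r[B,C] = -0.25 / (3.3166 · 1.9235) = -0.25 / 6.3797 = -0.0392
  r[C,C] = 1 (diagonal).

R is symmetric with unit diagonal. Assembling:

R = [[1, -0.163, 0.8524],
 [-0.163, 1, -0.0392],
 [0.8524, -0.0392, 1]]
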